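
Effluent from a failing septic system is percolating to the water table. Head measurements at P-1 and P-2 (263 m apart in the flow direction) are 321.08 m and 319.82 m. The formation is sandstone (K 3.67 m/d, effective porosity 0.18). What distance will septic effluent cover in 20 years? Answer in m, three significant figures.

Hydraulic gradient i = (321.08 − 319.82) / 263 = 1.26 / 263 = 0.004791
Specific discharge q = 3.67 × 0.004791 = 0.01758 m/d
v = Ki/n = 3.67·0.004791/0.18 = 0.09768 m/d
T = 20 yr × 365 = 7300 d
L = v × T = 0.09768 × 7300 = 713.1 m

713 m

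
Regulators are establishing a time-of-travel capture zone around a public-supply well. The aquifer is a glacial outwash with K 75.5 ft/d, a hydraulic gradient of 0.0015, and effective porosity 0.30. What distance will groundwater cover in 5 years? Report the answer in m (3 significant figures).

K = 75.5 ft/d × 0.3048 = 23.01 m/d
Darcy flux q = K·i = 23.01 × 0.0015 = 0.03452 m/d
Seepage velocity v = q / n = 0.03452 / 0.30 = 0.1151 m/d
T = 5 yr × 365 = 1825 d
L = v × T = 0.1151 × 1825 = 210.0 m

210 m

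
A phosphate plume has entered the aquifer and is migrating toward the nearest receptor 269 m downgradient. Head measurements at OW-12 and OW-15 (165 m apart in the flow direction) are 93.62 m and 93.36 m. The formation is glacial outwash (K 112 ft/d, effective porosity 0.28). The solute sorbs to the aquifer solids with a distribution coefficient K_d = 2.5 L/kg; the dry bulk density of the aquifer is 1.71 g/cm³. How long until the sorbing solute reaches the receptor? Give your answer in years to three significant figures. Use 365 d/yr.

62.4 years

Hydraulic gradient i = (93.62 − 93.36) / 165 = 0.26 / 165 = 0.001576
K = 112 ft/d × 0.3048 = 34.14 m/d
Darcy flux q = K·i = 34.14 × 0.001576 = 0.05379 m/d
Average linear velocity = 0.05379 / 0.28 = 0.1921 m/d
Retardation R = 1 + ρ_b·K_d/n = 1 + 1.71×2.5/0.28 = 16.27
Contaminant velocity v_c = v/R = 0.1921/16.27 = 0.01181 m/d
t = L/v_c = 269/0.01181 = 22780 d
   = 22780/365 = 62.4 yr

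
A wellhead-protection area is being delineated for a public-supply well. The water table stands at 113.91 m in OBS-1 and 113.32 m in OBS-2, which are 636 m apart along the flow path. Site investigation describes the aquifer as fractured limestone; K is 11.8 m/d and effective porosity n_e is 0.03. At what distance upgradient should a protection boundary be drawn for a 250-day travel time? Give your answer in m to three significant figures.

Hydraulic gradient i = (113.91 − 113.32) / 636 = 0.59 / 636 = 9.277e-4
Darcy flux q = K·i = 11.8 × 9.277e-4 = 0.01095 m/d
Average linear velocity = 0.01095 / 0.03 = 0.3649 m/d
L = v × T = 0.3649 × 250 = 91.22 m

91.2 m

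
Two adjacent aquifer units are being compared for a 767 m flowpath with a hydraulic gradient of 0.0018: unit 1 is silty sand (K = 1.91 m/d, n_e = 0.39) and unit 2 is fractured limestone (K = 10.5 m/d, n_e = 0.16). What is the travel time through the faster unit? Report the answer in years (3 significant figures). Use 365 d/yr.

Unit 1 (silty sand): v = 1.91×0.0018/0.39 = 0.008815 m/d, t = 767/0.008815 = 87010 d
Unit 2 (fractured limestone): v = 10.5×0.0018/0.16 = 0.1181 m/d, t = 767/0.1181 = 6493 d
Faster: 6493 d / 365 = 17.8 yr

17.8 years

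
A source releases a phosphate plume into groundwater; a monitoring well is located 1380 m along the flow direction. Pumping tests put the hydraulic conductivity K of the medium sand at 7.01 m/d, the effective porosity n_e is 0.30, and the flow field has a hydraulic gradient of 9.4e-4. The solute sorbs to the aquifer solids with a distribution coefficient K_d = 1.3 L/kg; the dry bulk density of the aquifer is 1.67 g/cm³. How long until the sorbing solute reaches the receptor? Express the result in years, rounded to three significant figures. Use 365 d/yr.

1420 years

q = Ki = 7.01 × 9.4e-4 = 0.006589 m/d
Average linear velocity = 0.006589 / 0.30 = 0.02196 m/d
Retardation R = 1 + ρ_b·K_d/n = 1 + 1.67×1.3/0.30 = 8.237
Contaminant velocity v_c = v/R = 0.02196/8.237 = 0.002667 m/d
t = L/v_c = 1380/0.002667 = 517500 d
   = 517500/365 = 1420 yr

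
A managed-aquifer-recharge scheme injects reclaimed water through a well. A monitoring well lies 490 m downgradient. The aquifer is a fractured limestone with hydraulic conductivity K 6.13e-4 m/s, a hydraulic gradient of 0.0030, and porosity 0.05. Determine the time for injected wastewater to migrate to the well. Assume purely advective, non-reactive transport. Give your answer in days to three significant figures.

154 days

K = 6.13e-4 m/s × 86400 s/d = 52.96 m/d
Darcy flux q = K·i = 52.96 × 0.0030 = 0.1589 m/d
Average linear velocity = 0.1589 / 0.05 = 3.178 m/d
t = L / v = 490 / 3.178 = 154.2 d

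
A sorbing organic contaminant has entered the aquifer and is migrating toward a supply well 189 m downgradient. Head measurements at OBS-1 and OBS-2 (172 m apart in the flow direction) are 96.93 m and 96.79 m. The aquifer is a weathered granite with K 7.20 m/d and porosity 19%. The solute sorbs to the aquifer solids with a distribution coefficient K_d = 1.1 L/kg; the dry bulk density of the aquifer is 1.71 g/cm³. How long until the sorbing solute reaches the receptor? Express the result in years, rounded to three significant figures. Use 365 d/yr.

183 years

Hydraulic gradient i = (96.93 − 96.79) / 172 = 0.14 / 172 = 8.140e-4
Darcy flux q = K·i = 7.20 × 8.140e-4 = 0.005860 m/d
Average linear velocity = 0.005860 / 0.19 = 0.03084 m/d
Retardation R = 1 + ρ_b·K_d/n = 1 + 1.71×1.1/0.19 = 10.90
Contaminant velocity v_c = v/R = 0.03084/10.90 = 0.002830 m/d
t = L/v_c = 189/0.002830 = 66790 d
   = 66790/365 = 183 yr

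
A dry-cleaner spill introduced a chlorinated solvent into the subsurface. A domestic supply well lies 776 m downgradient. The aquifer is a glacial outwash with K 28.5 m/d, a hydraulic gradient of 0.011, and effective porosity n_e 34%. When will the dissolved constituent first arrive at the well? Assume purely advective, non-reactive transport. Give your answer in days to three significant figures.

842 days

q = Ki = 28.5 × 0.011 = 0.3135 m/d
v = Ki/n = 28.5·0.011/0.34 = 0.9221 m/d
t = L / v = 776 / 0.9221 = 841.6 d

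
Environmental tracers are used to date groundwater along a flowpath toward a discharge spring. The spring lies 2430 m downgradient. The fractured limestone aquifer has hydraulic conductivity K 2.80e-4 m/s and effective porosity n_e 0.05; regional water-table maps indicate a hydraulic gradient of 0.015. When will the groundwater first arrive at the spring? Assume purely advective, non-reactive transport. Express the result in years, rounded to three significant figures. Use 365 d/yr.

0.917 years

K = 2.80e-4 m/s × 86400 s/d = 24.19 m/d
Darcy flux q = K·i = 24.19 × 0.015 = 0.3629 m/d
Seepage velocity v = q / n = 0.3629 / 0.05 = 7.258 m/d
t = L / v = 2430 / 7.258 = 334.8 d
   = 334.8 / 365 = 0.917 yr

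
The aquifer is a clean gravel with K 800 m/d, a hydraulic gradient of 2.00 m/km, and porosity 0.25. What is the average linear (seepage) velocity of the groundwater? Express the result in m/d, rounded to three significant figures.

Specific discharge q = 800 × 0.0020 = 1.600 m/d
Seepage velocity v = q / n = 1.600 / 0.25 = 6.400 m/d

6.40 m/d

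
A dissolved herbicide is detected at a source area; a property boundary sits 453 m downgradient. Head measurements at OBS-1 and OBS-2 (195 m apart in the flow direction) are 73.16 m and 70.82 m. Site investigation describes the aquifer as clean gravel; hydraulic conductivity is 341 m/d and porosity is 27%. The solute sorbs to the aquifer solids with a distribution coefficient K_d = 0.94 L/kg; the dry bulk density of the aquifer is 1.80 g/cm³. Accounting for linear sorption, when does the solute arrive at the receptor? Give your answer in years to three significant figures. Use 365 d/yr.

Hydraulic gradient i = (73.16 − 70.82) / 195 = 2.34 / 195 = 0.01200
Specific discharge q = 341 × 0.01200 = 4.092 m/d
Average linear velocity = 4.092 / 0.27 = 15.16 m/d
Retardation R = 1 + ρ_b·K_d/n = 1 + 1.80×0.94/0.27 = 7.267
Contaminant velocity v_c = v/R = 15.16/7.267 = 2.086 m/d
t = L/v_c = 453/2.086 = 217.2 d
   = 217.2/365 = 0.595 yr

0.595 years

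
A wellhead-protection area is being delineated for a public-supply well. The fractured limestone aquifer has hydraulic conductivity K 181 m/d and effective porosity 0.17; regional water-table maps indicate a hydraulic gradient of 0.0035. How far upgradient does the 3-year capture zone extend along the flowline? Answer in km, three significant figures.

Darcy flux q = K·i = 181 × 0.0035 = 0.6335 m/d
Seepage velocity v = q / n = 0.6335 / 0.17 = 3.726 m/d
T = 3 yr × 365 = 1095 d
L = v × T = 3.726 × 1095 = 4080 m
   = 4.08 km

4.08 km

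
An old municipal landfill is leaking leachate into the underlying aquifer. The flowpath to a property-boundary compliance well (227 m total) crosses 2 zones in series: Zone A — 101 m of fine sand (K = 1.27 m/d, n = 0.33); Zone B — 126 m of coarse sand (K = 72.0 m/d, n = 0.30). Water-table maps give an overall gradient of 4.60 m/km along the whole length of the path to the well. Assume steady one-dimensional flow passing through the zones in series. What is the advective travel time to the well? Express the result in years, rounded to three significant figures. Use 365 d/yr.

15.2 years

Continuity: the same q passes through each zone, so ΔH = q·Σ(L_j/K_j) — the zones act as resistances in series.
Σ(L/K) = 101/1.27 + 126/72.0 = 79.53 + 1.750 = 81.28 d
K_eq = L_total / Σ(L/K) = 227 / 81.28 = 2.793 m/d
q = K_eq · i = 2.793 × 0.0046 = 0.01285 m/d (same in every zone)
Zone A: v = q/n = 0.01285/0.33 = 0.03893 m/d → t_A = 101/0.03893 = 2594 d
Zone B: v = q/n = 0.01285/0.30 = 0.04282 m/d → t_B = 126/0.04282 = 2942 d
Total t = 2594 + 2942 = 5537 d
   = 5537 / 365 = 15.2 yr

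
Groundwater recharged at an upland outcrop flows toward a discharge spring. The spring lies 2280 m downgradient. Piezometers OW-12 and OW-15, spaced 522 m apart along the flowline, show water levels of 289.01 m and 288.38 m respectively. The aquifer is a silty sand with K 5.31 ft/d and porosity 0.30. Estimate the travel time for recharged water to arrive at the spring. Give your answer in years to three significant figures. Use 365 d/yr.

959 years

Hydraulic gradient i = (289.01 − 288.38) / 522 = 0.63 / 522 = 0.001207
K = 5.31 ft/d × 0.3048 = 1.618 m/d
Darcy flux q = K·i = 1.618 × 0.001207 = 0.001953 m/d
Seepage velocity v = q / n = 0.001953 / 0.30 = 0.006511 m/d
t = L / v = 2280 / 0.006511 = 350200 d
   = 350200 / 365 = 959 yr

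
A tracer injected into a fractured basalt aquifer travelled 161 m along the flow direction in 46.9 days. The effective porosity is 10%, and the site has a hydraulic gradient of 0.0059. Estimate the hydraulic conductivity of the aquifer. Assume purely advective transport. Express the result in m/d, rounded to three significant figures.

v = L / t = 161 / 46.9 = 3.433 m/d
K = v · n / i = 3.433 × 0.10 / 0.0059 = 58.2 m/d

58.2 m/d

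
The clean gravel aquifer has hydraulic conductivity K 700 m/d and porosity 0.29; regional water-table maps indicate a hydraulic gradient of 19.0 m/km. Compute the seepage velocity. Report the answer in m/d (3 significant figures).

Specific discharge q = 700 × 0.019 = 13.30 m/d
Seepage velocity v = q / n = 13.30 / 0.29 = 45.86 m/d

45.9 m/d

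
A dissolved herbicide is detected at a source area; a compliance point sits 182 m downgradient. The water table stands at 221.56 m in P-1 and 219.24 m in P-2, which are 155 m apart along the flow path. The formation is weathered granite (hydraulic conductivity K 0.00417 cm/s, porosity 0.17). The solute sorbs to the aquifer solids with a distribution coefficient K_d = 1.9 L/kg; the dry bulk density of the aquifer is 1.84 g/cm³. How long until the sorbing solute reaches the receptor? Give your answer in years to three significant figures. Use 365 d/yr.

Hydraulic gradient i = (221.56 − 219.24) / 155 = 2.32 / 155 = 0.01497
K = 0.00417 cm/s × 864 = 3.603 m/d
Specific discharge q = 3.603 × 0.01497 = 0.05393 m/d
v_s = q/n_e = 0.05393/0.17 = 0.3172 m/d
Retardation R = 1 + ρ_b·K_d/n = 1 + 1.84×1.9/0.17 = 21.56
Contaminant velocity v_c = v/R = 0.3172/21.56 = 0.01471 m/d
t = L/v_c = 182/0.01471 = 12370 d
   = 12370/365 = 33.9 yr

33.9 years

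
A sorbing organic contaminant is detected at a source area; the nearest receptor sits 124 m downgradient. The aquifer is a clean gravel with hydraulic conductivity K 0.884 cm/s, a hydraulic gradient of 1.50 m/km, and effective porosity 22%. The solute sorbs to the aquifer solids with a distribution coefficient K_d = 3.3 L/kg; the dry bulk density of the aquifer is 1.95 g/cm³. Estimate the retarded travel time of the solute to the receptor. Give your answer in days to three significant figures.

720 days

K = 0.884 cm/s × 864 = 763.8 m/d
Specific discharge q = 763.8 × 0.0015 = 1.146 m/d
Seepage velocity v = q / n = 1.146 / 0.22 = 5.208 m/d
Retardation R = 1 + ρ_b·K_d/n = 1 + 1.95×3.3/0.22 = 30.25
Contaminant velocity v_c = v/R = 5.208/30.25 = 0.1722 m/d
t = L/v_c = 124/0.1722 = 720.3 d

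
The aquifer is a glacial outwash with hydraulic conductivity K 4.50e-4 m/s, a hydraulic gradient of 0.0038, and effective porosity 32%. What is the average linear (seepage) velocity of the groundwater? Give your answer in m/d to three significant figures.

0.462 m/d

K = 4.50e-4 m/s × 86400 s/d = 38.88 m/d
Specific discharge q = 38.88 × 0.0038 = 0.1477 m/d
v = Ki/n = 38.88·0.0038/0.32 = 0.4617 m/d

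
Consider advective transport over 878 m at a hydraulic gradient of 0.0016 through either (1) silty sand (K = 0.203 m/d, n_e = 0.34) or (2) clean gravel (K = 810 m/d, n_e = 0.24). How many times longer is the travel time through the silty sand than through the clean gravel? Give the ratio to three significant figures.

Unit 1 (silty sand): v = 0.203×0.0016/0.34 = 9.553e-4 m/d, t = 878/9.553e-4 = 919100 d
Unit 2 (clean gravel): v = 810×0.0016/0.24 = 5.400 m/d, t = 878/5.400 = 162.6 d
t(silty sand) / t(clean gravel) = 919100/162.6 = 5650

5650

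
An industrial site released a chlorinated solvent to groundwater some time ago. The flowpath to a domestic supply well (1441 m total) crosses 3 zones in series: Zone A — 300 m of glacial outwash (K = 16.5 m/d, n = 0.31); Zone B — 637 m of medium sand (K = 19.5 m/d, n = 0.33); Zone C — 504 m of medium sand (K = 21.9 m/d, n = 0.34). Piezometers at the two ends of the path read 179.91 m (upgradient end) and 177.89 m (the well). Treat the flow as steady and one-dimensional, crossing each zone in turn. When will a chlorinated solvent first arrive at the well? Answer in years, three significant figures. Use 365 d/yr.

Total head drop ΔH = 179.91 − 177.89 = 2.02 m
Continuity: the same q passes through each zone, so ΔH = q·Σ(L_j/K_j) — the zones act as resistances in series.
Σ(L/K) = 300/16.5 + 637/19.5 + 504/21.9 = 18.18 + 32.67 + 23.01 = 73.86 d
q = ΔH / Σ(L/K) = 2.02 / 73.86 = 0.02735 m/d (same in every zone)
Zone A: v = q/n = 0.02735/0.31 = 0.08822 m/d → t_A = 300/0.08822 = 3401 d
Zone B: v = q/n = 0.02735/0.33 = 0.08287 m/d → t_B = 637/0.08287 = 7686 d
Zone C: v = q/n = 0.02735/0.34 = 0.08044 m/d → t_C = 504/0.08044 = 6266 d
Total t = 3401 + 7686 + 6266 = 17350 d
   = 17350 / 365 = 47.5 yr

47.5 years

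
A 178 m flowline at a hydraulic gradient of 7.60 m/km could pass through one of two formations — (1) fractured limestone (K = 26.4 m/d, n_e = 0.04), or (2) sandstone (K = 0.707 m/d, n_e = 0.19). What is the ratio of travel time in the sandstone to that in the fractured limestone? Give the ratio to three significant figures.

177

Unit 1 (fractured limestone): v = 26.4×0.0076/0.04 = 5.016 m/d, t = 178/5.016 = 35.49 d
Unit 2 (sandstone): v = 0.707×0.0076/0.19 = 0.02828 m/d, t = 178/0.02828 = 6294 d
t(sandstone) / t(fractured limestone) = 6294/35.49 = 177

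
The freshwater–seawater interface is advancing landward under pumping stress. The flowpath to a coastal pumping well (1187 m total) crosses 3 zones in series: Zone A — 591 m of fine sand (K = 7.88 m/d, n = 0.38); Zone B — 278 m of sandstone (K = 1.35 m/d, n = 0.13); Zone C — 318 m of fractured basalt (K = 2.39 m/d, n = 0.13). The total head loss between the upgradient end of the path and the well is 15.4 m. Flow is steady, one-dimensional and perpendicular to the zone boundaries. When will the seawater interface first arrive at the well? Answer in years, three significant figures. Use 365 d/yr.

22.2 years

Continuity: the same q passes through each zone, so ΔH = q·Σ(L_j/K_j) — the zones act as resistances in series.
Σ(L/K) = 591/7.88 + 278/1.35 + 318/2.39 = 75.00 + 205.9 + 133.1 = 414.0 d
q = ΔH / Σ(L/K) = 15.4 / 414.0 = 0.03720 m/d (same in every zone)
Zone A: v = q/n = 0.03720/0.38 = 0.09789 m/d → t_A = 591/0.09789 = 6037 d
Zone B: v = q/n = 0.03720/0.13 = 0.2862 m/d → t_B = 278/0.2862 = 971.5 d
Zone C: v = q/n = 0.03720/0.13 = 0.2862 m/d → t_C = 318/0.2862 = 1111 d
Total t = 6037 + 971.5 + 1111 = 8120 d
   = 8120 / 365 = 22.2 yr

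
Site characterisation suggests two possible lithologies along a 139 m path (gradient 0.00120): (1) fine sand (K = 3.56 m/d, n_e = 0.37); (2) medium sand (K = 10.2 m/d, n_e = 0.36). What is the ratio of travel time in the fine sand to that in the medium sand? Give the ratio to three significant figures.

Unit 1 (fine sand): v = 3.56×0.0012/0.37 = 0.01155 m/d, t = 139/0.01155 = 12040 d
Unit 2 (medium sand): v = 10.2×0.0012/0.36 = 0.03400 m/d, t = 139/0.03400 = 4088 d
t(fine sand) / t(medium sand) = 12040/4088 = 2.94

2.94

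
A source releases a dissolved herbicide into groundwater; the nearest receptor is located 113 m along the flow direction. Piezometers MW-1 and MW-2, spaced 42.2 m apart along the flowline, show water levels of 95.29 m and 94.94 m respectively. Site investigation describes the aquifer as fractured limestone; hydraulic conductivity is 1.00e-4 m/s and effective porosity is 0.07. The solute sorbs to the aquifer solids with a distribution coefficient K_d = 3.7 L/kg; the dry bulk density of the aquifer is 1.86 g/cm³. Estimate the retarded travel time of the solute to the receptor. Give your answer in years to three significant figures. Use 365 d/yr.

30.0 years

Hydraulic gradient i = (95.29 − 94.94) / 42.2 = 0.35 / 42.2 = 0.008294
K = 1.00e-4 m/s × 86400 s/d = 8.640 m/d
Darcy flux q = K·i = 8.640 × 0.008294 = 0.07166 m/d
Seepage velocity v = q / n = 0.07166 / 0.07 = 1.024 m/d
Retardation R = 1 + ρ_b·K_d/n = 1 + 1.86×3.7/0.07 = 99.31
Contaminant velocity v_c = v/R = 1.024/99.31 = 0.01031 m/d
t = L/v_c = 113/0.01031 = 10960 d
   = 10960/365 = 30.0 yr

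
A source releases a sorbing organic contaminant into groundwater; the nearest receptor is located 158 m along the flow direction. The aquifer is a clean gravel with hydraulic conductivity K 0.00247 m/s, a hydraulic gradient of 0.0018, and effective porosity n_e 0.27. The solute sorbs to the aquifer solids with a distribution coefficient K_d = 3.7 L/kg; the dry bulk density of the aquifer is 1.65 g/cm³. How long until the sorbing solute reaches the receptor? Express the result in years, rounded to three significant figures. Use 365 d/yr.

7.18 years

K = 0.00247 m/s × 86400 s/d = 213.4 m/d
Darcy flux q = K·i = 213.4 × 0.0018 = 0.3841 m/d
Average linear velocity = 0.3841 / 0.27 = 1.423 m/d
Retardation R = 1 + ρ_b·K_d/n = 1 + 1.65×3.7/0.27 = 23.61
Contaminant velocity v_c = v/R = 1.423/23.61 = 0.06026 m/d
t = L/v_c = 158/0.06026 = 2622 d
   = 2622/365 = 7.18 yr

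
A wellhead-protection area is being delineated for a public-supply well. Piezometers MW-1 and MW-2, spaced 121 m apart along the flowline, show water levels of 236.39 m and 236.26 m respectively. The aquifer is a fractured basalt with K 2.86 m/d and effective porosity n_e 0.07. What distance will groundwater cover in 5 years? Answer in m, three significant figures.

Hydraulic gradient i = (236.39 − 236.26) / 121 = 0.13 / 121 = 0.001074
Specific discharge q = 2.86 × 0.001074 = 0.003073 m/d
Seepage velocity v = q / n = 0.003073 / 0.07 = 0.04390 m/d
T = 5 yr × 365 = 1825 d
L = v × T = 0.04390 × 1825 = 80.11 m

80.1 m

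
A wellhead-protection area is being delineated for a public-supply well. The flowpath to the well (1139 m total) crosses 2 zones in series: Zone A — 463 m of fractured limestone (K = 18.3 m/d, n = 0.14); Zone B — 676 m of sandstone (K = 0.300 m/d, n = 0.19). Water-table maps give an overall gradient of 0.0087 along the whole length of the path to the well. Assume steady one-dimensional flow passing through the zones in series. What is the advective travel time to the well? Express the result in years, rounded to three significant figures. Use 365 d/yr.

For zones in series the flux q is common to all zones; the equivalent conductivity is the harmonic (thickness-weighted) mean, K_eq = L_total / Σ(L_j/K_j).
Σ(L/K) = 463/18.3 + 676/0.300 = 25.30 + 2253 = 2279 d
K_eq = L_total / Σ(L/K) = 1139 / 2279 = 0.4999 m/d
q = K_eq · i = 0.4999 × 0.0087 = 0.004349 m/d (same in every zone)
Zone A: v = q/n = 0.004349/0.14 = 0.03106 m/d → t_A = 463/0.03106 = 14910 d
Zone B: v = q/n = 0.004349/0.19 = 0.02289 m/d → t_B = 676/0.02289 = 29530 d
Total t = 14910 + 29530 = 44440 d
   = 44440 / 365 = 122 yr

122 years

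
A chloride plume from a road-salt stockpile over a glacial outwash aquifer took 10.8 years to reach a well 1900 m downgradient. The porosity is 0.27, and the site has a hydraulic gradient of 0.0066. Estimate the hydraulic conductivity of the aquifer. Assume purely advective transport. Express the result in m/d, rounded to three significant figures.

t = 10.8 years = 3942 d
v = L / t = 1900 / 3942 = 0.4820 m/d
K = v · n / i = 0.4820 × 0.27 / 0.0066 = 19.7 m/d

19.7 m/d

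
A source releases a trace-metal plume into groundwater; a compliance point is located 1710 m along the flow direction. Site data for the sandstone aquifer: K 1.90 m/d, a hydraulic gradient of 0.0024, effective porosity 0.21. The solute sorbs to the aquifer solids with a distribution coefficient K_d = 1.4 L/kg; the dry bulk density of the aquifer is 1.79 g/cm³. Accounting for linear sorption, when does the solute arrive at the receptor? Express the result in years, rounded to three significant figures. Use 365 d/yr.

Specific discharge q = 1.90 × 0.0024 = 0.004560 m/d
v = Ki/n = 1.90·0.0024/0.21 = 0.02171 m/d
Retardation R = 1 + ρ_b·K_d/n = 1 + 1.79×1.4/0.21 = 12.93
Contaminant velocity v_c = v/R = 0.02171/12.93 = 0.001679 m/d
t = L/v_c = 1710/0.001679 = 1.019e6 d
   = 1.019e6/365 = 2790 yr

2790 years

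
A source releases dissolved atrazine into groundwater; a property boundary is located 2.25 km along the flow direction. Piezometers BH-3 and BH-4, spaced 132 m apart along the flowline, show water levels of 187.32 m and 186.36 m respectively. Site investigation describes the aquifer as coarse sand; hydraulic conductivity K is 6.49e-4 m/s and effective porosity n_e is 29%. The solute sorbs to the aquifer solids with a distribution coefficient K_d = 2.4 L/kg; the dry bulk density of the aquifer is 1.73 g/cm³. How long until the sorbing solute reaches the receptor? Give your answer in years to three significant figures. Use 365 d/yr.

67.1 years

Hydraulic gradient i = (187.32 − 186.36) / 132 = 0.96 / 132 = 0.007273
K = 6.49e-4 m/s × 86400 s/d = 56.07 m/d
Darcy flux q = K·i = 56.07 × 0.007273 = 0.4078 m/d
Average linear velocity = 0.4078 / 0.29 = 1.406 m/d
Retardation R = 1 + ρ_b·K_d/n = 1 + 1.73×2.4/0.29 = 15.32
Contaminant velocity v_c = v/R = 1.406/15.32 = 0.09181 m/d
L = 2.25 km = 2250 m
t = L/v_c = 2250/0.09181 = 24510 d
   = 24510/365 = 67.1 yr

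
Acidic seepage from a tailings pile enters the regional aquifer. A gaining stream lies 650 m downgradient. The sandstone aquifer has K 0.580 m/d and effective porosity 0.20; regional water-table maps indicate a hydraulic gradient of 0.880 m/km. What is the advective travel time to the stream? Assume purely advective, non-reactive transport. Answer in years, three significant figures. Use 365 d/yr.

Darcy flux q = K·i = 0.580 × 8.8e-4 = 5.104e-4 m/d
v = Ki/n = 0.580·8.8e-4/0.20 = 0.002552 m/d
t = L / v = 650 / 0.002552 = 254700 d
   = 254700 / 365 = 698 yr

698 years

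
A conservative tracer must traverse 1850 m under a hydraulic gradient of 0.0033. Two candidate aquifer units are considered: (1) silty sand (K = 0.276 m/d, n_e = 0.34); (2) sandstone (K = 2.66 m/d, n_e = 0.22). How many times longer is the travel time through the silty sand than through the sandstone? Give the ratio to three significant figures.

14.9

Unit 1 (silty sand): v = 0.276×0.0033/0.34 = 0.002679 m/d, t = 1850/0.002679 = 690600 d
Unit 2 (sandstone): v = 2.66×0.0033/0.22 = 0.03990 m/d, t = 1850/0.03990 = 46370 d
t(silty sand) / t(sandstone) = 690600/46370 = 14.9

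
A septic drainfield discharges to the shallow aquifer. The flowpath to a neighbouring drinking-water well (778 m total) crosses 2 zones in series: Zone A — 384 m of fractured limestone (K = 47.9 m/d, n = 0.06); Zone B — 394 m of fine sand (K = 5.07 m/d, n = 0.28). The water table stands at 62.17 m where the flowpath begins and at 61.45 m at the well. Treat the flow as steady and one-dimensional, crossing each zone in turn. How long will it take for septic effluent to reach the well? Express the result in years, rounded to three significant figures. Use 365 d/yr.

Total head drop ΔH = 62.17 − 61.45 = 0.72 m
Steady 1-D flow in series ⇒ the Darcy flux q is identical in every zone and the zone head losses add (resistances L/K in series).
Σ(L/K) = 384/47.9 + 394/5.07 = 8.017 + 77.71 = 85.73 d
q = ΔH / Σ(L/K) = 0.72 / 85.73 = 0.008399 m/d (same in every zone)
Zone A: v = q/n = 0.008399/0.06 = 0.1400 m/d → t_A = 384/0.1400 = 2743 d
Zone B: v = q/n = 0.008399/0.28 = 0.02999 m/d → t_B = 394/0.02999 = 13140 d
Total t = 2743 + 13140 = 15880 d
   = 15880 / 365 = 43.5 yr

43.5 years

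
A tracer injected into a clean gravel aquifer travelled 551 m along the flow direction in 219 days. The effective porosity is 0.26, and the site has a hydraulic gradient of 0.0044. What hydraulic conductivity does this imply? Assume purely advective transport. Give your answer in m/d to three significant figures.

v = L / t = 551 / 219 = 2.516 m/d
K = v · n / i = 2.516 × 0.26 / 0.0044 = 149 m/d

149 m/d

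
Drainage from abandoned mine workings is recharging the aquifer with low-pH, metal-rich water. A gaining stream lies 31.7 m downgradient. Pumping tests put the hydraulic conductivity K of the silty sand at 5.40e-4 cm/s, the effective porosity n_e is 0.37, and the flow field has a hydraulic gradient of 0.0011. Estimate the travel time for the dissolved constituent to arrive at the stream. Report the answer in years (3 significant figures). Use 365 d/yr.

K = 5.40e-4 cm/s × 864 = 0.4666 m/d
Specific discharge q = 0.4666 × 0.0011 = 5.132e-4 m/d
v_s = q/n_e = 5.132e-4/0.37 = 0.001387 m/d
t = L / v = 31.7 / 0.001387 = 22850 d
   = 22850 / 365 = 62.6 yr

62.6 years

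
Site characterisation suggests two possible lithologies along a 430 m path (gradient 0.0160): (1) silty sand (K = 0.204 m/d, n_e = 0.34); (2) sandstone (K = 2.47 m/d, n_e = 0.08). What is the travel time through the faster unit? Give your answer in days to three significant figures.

Unit 1 (silty sand): v = 0.204×0.016/0.34 = 0.009600 m/d, t = 430/0.009600 = 44790 d
Unit 2 (sandstone): v = 2.47×0.016/0.08 = 0.4940 m/d, t = 430/0.4940 = 870.4 d
Faster unit: t = 870 d

870 days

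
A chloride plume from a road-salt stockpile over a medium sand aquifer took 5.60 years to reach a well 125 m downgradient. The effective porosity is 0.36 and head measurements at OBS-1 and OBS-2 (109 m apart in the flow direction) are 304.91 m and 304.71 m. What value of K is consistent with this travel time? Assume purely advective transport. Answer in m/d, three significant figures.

12.0 m/d

Hydraulic gradient i = (304.91 − 304.71) / 109 = 0.20 / 109 = 0.001835
t = 5.60 years = 2044 d
v = L / t = 125 / 2044 = 0.06115 m/d
K = v · n / i = 0.06115 × 0.36 / 0.001835 = 12.0 m/d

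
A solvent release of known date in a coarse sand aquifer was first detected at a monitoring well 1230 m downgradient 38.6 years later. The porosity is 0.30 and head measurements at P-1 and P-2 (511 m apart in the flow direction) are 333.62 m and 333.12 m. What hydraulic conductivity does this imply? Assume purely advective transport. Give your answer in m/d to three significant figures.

26.8 m/d

Hydraulic gradient i = (333.62 − 333.12) / 511 = 0.50 / 511 = 9.785e-4
t = 38.6 years = 14090 d
v = L / t = 1230 / 14090 = 0.08730 m/d
K = v · n / i = 0.08730 × 0.30 / 9.785e-4 = 26.8 m/d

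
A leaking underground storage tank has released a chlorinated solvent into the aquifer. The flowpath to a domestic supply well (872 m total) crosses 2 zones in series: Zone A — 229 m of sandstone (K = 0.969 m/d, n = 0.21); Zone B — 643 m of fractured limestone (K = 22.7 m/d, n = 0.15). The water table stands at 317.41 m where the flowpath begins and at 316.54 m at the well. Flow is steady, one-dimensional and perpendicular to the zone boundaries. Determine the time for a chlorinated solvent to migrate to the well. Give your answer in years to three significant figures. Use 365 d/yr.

Total head drop ΔH = 317.41 − 316.54 = 0.87 m
Continuity: the same q passes through each zone, so ΔH = q·Σ(L_j/K_j) — the zones act as resistances in series.
Σ(L/K) = 229/0.969 + 643/22.7 = 236.3 + 28.33 = 264.7 d
q = ΔH / Σ(L/K) = 0.87 / 264.7 = 0.003287 m/d (same in every zone)
Zone A: v = q/n = 0.003287/0.21 = 0.01565 m/d → t_A = 229/0.01565 = 14630 d
Zone B: v = q/n = 0.003287/0.15 = 0.02192 m/d → t_B = 643/0.02192 = 29340 d
Total t = 14630 + 29340 = 43970 d
   = 43970 / 365 = 120 yr

120 years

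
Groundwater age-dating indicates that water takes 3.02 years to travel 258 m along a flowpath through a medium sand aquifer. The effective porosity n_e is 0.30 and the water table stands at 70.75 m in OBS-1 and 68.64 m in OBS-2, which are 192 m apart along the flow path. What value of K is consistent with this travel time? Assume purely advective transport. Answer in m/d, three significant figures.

6.39 m/d

Hydraulic gradient i = (70.75 − 68.64) / 192 = 2.11 / 192 = 0.01099
t = 3.02 years = 1102 d
v = L / t = 258 / 1102 = 0.2341 m/d
K = v · n / i = 0.2341 × 0.30 / 0.01099 = 6.39 m/d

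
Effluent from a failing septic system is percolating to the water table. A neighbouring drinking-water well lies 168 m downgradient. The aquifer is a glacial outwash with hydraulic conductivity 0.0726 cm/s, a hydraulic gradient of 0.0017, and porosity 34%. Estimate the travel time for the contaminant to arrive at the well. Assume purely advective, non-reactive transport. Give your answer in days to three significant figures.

K = 0.0726 cm/s × 864 = 62.73 m/d
Specific discharge q = 62.73 × 0.0017 = 0.1066 m/d
v_s = q/n_e = 0.1066/0.34 = 0.3136 m/d
t = L / v = 168 / 0.3136 = 535.7 d

536 days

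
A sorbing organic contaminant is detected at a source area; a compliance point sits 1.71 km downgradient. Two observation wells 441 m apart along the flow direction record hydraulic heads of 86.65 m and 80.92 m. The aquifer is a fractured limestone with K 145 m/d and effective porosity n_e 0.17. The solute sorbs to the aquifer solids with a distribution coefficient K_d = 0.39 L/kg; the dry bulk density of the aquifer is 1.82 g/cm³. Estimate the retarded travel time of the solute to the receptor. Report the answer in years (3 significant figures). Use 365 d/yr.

Hydraulic gradient i = (86.65 − 80.92) / 441 = 5.73 / 441 = 0.01299
q = Ki = 145 × 0.01299 = 1.884 m/d
Average linear velocity = 1.884 / 0.17 = 11.08 m/d
Retardation R = 1 + ρ_b·K_d/n = 1 + 1.82×0.39/0.17 = 5.175
Contaminant velocity v_c = v/R = 11.08/5.175 = 2.141 m/d
L = 1.71 km = 1710 m
t = L/v_c = 1710/2.141 = 798.5 d
   = 798.5/365 = 2.19 yr

2.19 years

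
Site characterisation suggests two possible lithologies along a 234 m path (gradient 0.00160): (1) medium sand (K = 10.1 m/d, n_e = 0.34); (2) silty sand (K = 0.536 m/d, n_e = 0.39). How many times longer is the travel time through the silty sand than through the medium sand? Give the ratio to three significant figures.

21.6

Unit 1 (medium sand): v = 10.1×0.0016/0.34 = 0.04753 m/d, t = 234/0.04753 = 4923 d
Unit 2 (silty sand): v = 0.536×0.0016/0.39 = 0.002199 m/d, t = 234/0.002199 = 106400 d
t(silty sand) / t(medium sand) = 106400/4923 = 21.6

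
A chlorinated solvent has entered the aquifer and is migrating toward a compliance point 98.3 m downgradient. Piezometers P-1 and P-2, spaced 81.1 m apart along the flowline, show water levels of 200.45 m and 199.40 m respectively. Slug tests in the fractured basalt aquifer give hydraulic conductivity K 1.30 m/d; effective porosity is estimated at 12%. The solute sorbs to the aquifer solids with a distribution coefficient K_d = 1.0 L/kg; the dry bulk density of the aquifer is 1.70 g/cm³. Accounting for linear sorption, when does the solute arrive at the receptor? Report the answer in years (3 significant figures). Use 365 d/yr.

Hydraulic gradient i = (200.45 − 199.40) / 81.1 = 1.05 / 81.1 = 0.01295
Specific discharge q = 1.30 × 0.01295 = 0.01683 m/d
Average linear velocity = 0.01683 / 0.12 = 0.1403 m/d
Retardation R = 1 + ρ_b·K_d/n = 1 + 1.70×1.0/0.12 = 15.17
Contaminant velocity v_c = v/R = 0.1403/15.17 = 0.009248 m/d
t = L/v_c = 98.3/0.009248 = 10630 d
   = 10630/365 = 29.1 yr

29.1 years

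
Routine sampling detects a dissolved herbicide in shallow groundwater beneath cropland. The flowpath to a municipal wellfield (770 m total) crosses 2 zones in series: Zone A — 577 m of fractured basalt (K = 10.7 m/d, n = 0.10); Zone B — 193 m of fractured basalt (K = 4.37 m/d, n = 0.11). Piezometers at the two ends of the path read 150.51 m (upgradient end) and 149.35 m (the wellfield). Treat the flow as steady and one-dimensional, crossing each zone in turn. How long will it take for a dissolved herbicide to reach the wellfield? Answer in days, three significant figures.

6670 days

Total head drop ΔH = 150.51 − 149.35 = 1.16 m
Steady 1-D flow in series ⇒ the Darcy flux q is identical in every zone and the zone head losses add (resistances L/K in series).
Σ(L/K) = 577/10.7 + 193/4.37 = 53.93 + 44.16 = 98.09 d
q = ΔH / Σ(L/K) = 1.16 / 98.09 = 0.01183 m/d (same in every zone)
Zone A: v = q/n = 0.01183/0.10 = 0.1183 m/d → t_A = 577/0.1183 = 4879 d
Zone B: v = q/n = 0.01183/0.11 = 0.1075 m/d → t_B = 193/0.1075 = 1795 d
Total t = 4879 + 1795 = 6674 d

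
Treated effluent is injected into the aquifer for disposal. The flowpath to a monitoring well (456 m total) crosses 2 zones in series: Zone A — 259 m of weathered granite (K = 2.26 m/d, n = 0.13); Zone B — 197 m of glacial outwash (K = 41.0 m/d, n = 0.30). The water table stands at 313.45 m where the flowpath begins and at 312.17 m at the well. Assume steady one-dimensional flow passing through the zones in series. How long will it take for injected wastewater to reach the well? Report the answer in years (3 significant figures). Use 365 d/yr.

23.7 years

Total head drop ΔH = 313.45 − 312.17 = 1.28 m
Continuity: the same q passes through each zone, so ΔH = q·Σ(L_j/K_j) — the zones act as resistances in series.
Σ(L/K) = 259/2.26 + 197/41.0 = 114.6 + 4.805 = 119.4 d
q = ΔH / Σ(L/K) = 1.28 / 119.4 = 0.01072 m/d (same in every zone)
Zone A: v = q/n = 0.01072/0.13 = 0.08246 m/d → t_A = 259/0.08246 = 3141 d
Zone B: v = q/n = 0.01072/0.30 = 0.03573 m/d → t_B = 197/0.03573 = 5513 d
Total t = 3141 + 5513 = 8654 d
   = 8654 / 365 = 23.7 yr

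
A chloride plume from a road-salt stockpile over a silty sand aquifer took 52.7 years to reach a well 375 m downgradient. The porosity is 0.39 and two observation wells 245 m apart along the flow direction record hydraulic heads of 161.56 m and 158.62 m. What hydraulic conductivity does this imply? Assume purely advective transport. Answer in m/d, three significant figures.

Hydraulic gradient i = (161.56 − 158.62) / 245 = 2.94 / 245 = 0.01200
t = 52.7 years = 19240 d
v = L / t = 375 / 19240 = 0.01950 m/d
K = v · n / i = 0.01950 × 0.39 / 0.01200 = 0.634 m/d

0.634 m/d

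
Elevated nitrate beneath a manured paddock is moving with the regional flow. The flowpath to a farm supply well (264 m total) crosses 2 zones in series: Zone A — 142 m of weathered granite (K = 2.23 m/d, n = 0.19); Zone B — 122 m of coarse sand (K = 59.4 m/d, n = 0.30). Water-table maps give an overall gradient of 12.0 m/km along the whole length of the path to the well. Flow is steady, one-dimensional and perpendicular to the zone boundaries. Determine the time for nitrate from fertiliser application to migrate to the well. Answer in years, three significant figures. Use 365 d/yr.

Continuity: the same q passes through each zone, so ΔH = q·Σ(L_j/K_j) — the zones act as resistances in series.
Σ(L/K) = 142/2.23 + 122/59.4 = 63.68 + 2.054 = 65.73 d
K_eq = L_total / Σ(L/K) = 264 / 65.73 = 4.016 m/d
q = K_eq · i = 4.016 × 0.012 = 0.04820 m/d (same in every zone)
Zone A: v = q/n = 0.04820/0.19 = 0.2537 m/d → t_A = 142/0.2537 = 559.8 d
Zone B: v = q/n = 0.04820/0.30 = 0.1607 m/d → t_B = 122/0.1607 = 759.4 d
Total t = 559.8 + 759.4 = 1319 d
   = 1319 / 365 = 3.61 yr

3.61 years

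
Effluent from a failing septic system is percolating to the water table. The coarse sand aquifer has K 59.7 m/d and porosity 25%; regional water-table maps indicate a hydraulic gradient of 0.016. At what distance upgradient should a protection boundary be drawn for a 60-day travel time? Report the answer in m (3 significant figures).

229 m

Specific discharge q = 59.7 × 0.016 = 0.9552 m/d
Average linear velocity = 0.9552 / 0.25 = 3.821 m/d
L = v × T = 3.821 × 60 = 229.2 m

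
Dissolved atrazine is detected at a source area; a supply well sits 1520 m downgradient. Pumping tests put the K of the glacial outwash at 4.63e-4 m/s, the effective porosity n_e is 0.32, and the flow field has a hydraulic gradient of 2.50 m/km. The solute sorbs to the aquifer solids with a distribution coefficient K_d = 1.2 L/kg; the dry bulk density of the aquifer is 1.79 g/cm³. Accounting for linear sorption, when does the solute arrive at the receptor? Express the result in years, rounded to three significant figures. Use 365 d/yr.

103 years

K = 4.63e-4 m/s × 86400 s/d = 40.00 m/d
Darcy flux q = K·i = 40.00 × 0.0025 = 0.1000 m/d
Average linear velocity = 0.1000 / 0.32 = 0.3125 m/d
Retardation R = 1 + ρ_b·K_d/n = 1 + 1.79×1.2/0.32 = 7.713
Contaminant velocity v_c = v/R = 0.3125/7.713 = 0.04052 m/d
t = L/v_c = 1520/0.04052 = 37510 d
   = 37510/365 = 103 yr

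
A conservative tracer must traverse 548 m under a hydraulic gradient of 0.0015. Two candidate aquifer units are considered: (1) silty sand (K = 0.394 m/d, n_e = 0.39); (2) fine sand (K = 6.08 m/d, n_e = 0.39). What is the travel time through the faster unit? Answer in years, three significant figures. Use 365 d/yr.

64.2 years

Unit 1 (silty sand): v = 0.394×0.0015/0.39 = 0.001515 m/d, t = 548/0.001515 = 361600 d
Unit 2 (fine sand): v = 6.08×0.0015/0.39 = 0.02338 m/d, t = 548/0.02338 = 23430 d
Faster: 23430 d / 365 = 64.2 yr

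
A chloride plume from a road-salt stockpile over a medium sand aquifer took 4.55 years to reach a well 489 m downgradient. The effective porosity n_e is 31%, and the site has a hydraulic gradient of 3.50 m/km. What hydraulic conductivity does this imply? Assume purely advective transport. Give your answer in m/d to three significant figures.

t = 4.55 years = 1661 d
v = L / t = 489 / 1661 = 0.2944 m/d
K = v · n / i = 0.2944 × 0.31 / 0.0035 = 26.1 m/d

26.1 m/d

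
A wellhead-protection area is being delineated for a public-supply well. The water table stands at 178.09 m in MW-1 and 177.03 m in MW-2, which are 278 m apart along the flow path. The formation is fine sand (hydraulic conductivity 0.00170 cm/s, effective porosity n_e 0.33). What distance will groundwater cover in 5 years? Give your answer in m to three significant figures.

31.0 m

Hydraulic gradient i = (178.09 − 177.03) / 278 = 1.06 / 278 = 0.003813
K = 0.00170 cm/s × 864 = 1.469 m/d
q = Ki = 1.469 × 0.003813 = 0.005600 m/d
v = Ki/n = 1.469·0.003813/0.33 = 0.01697 m/d
T = 5 yr × 365 = 1825 d
L = v × T = 0.01697 × 1825 = 30.97 m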